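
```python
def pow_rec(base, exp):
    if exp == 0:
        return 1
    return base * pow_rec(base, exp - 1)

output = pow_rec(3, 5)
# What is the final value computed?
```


pow_rec(3, 5)
= 3 * pow_rec(3, 4)
= 3 * 3 * pow_rec(3, 3)
= 3 * 3 * 3 * pow_rec(3, 2)
= 3 * 3 * 3 * 3 * pow_rec(3, 1)
= 3 * 3 * 3 * 3 * 3 * pow_rec(3, 0)
= 3 * 3 * 3 * 3 * 3 * 1
= 243


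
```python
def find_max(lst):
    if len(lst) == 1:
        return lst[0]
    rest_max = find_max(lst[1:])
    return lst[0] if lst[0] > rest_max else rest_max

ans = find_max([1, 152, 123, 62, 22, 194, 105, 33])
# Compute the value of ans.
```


find_max([1, 152, 123, 62, 22, 194, 105, 33])
= compare 1 with find_max([152, 123, 62, 22, 194, 105, 33])
= compare 152 with find_max([123, 62, 22, 194, 105, 33])
= compare 123 with find_max([62, 22, 194, 105, 33])
= compare 62 with find_max([22, 194, 105, 33])
= compare 22 with find_max([194, 105, 33])
= compare 194 with find_max([105, 33])
= compare 105 with find_max([33])
Base: find_max([33]) = 33
compare 105 with 33: max = 105
compare 194 with 105: max = 194
compare 22 with 194: max = 194
compare 62 with 194: max = 194
compare 123 with 194: max = 194
compare 152 with 194: max = 194
compare 1 with 194: max = 194
= 194


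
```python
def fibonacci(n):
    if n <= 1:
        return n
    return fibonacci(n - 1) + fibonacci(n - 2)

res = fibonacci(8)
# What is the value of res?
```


fibonacci(8)
= fibonacci(7) + fibonacci(6)
= (fibonacci(6) + fibonacci(5)) + fibonacci(6)
Computing bottom-up: fibonacci(0)=0, fibonacci(1)=1, fibonacci(2)=1, fibonacci(3)=2, fibonacci(4)=3, fibonacci(5)=5, fibonacci(6)=8, fibonacci(7)=13, fibonacci(8)=21
= 21


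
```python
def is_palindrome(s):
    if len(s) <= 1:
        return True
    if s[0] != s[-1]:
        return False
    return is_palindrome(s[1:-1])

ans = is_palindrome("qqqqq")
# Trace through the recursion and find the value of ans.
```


is_palindrome("qqqqq")
"qqqqq": s[0]='q' == s[-1]='q' -> is_palindrome("qqq")
"qqq": s[0]='q' == s[-1]='q' -> is_palindrome("q")
"q": len <= 1 -> True
= True


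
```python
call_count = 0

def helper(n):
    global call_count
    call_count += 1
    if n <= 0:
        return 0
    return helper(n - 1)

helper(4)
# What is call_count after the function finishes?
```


helper(4) calls helper(3) calls ... calls helper(0)
Total calls: 4 + 1 (for base case) = 5


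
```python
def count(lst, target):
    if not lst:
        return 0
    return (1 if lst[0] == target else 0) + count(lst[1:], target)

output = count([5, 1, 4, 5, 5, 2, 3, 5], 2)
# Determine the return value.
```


count([5, 1, 4, 5, 5, 2, 3, 5], 2)
lst[0]=5 != 2: 0 + count([1, 4, 5, 5, 2, 3, 5], 2)
lst[0]=1 != 2: 0 + count([4, 5, 5, 2, 3, 5], 2)
lst[0]=4 != 2: 0 + count([5, 5, 2, 3, 5], 2)
lst[0]=5 != 2: 0 + count([5, 2, 3, 5], 2)
lst[0]=5 != 2: 0 + count([2, 3, 5], 2)
lst[0]=2 == 2: 1 + count([3, 5], 2)
lst[0]=3 != 2: 0 + count([5], 2)
lst[0]=5 != 2: 0 + count([], 2)
= 1


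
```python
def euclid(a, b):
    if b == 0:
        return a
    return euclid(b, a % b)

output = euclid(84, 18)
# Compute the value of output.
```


euclid(84, 18)
= euclid(18, 84 % 18) = euclid(18, 12)
= euclid(12, 18 % 12) = euclid(12, 6)
= euclid(6, 12 % 6) = euclid(6, 0)
b == 0, return a = 6


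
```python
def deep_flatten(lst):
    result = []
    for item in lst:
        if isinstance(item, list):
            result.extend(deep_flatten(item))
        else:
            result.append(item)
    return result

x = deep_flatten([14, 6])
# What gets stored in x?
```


deep_flatten([14, 6])
Processing each element:
  14 is not a list -> append 14
  6 is not a list -> append 6
= [14, 6]


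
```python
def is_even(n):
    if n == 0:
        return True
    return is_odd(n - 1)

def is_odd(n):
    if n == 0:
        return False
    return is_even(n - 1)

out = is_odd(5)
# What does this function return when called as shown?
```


is_odd(5)
= is_even(4)
= is_odd(3)
= is_even(2)
= is_odd(1)
= is_even(0)
n == 0: return True
= True


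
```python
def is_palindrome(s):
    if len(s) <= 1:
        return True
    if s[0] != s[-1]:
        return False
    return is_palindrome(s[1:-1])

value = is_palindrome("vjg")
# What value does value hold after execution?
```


is_palindrome("vjg")
"vjg": s[0]='v' != s[-1]='g' -> False
= False


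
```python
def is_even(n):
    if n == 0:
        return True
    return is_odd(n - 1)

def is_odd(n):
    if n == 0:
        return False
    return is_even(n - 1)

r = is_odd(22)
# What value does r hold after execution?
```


is_odd(22)
= is_even(21)
= is_odd(20)
= is_even(19)
= is_odd(18)
= is_even(17)
= is_odd(16)
= is_even(15)
= is_odd(14)
= is_even(13)
= is_odd(12)
= is_even(11)
= is_odd(10)
= is_even(9)
= is_odd(8)
= is_even(7)
= is_odd(6)
= is_even(5)
= is_odd(4)
= is_even(3)
= is_odd(2)
= is_even(1)
= is_odd(0)
n == 0: return False
= False


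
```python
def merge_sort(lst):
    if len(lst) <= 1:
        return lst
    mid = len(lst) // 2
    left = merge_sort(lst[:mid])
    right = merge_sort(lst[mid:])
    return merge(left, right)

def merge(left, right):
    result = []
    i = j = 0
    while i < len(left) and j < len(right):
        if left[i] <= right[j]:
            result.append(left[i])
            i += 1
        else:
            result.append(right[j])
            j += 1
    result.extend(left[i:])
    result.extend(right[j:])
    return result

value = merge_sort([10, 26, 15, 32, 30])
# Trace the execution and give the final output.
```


merge_sort([10, 26, 15, 32, 30])
Split into [10, 26] and [15, 32, 30]
Left sorted: [10, 26]
Right sorted: [15, 30, 32]
Merge [10, 26] and [15, 30, 32]
= [10, 15, 26, 30, 32]


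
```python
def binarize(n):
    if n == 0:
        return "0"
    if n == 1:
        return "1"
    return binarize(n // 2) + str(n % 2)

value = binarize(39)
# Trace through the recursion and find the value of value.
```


binarize(39)
= binarize(19) + "1"
= binarize(9) + "1" + "1"
= binarize(4) + "1" + "1" + "1"
= binarize(2) + "0" + "1" + "1" + "1"
= binarize(1) + "0" + "0" + "1" + "1" + "1"
= "1" + "0" + "0" + "1" + "1" + "1"
= "100111"


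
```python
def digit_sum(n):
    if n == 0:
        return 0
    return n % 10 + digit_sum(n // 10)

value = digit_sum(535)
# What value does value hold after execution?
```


digit_sum(535)
= 5 + digit_sum(53)
= 5 + 3 + digit_sum(5)
= 5 + 3 + 5 + digit_sum(0)
= 5 + 3 + 5 + 0
= 13


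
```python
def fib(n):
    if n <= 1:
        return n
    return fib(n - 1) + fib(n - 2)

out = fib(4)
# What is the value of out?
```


fib(4)
= fib(3) + fib(2)
= (fib(2) + fib(1)) + fib(2)
Computing bottom-up: fib(0)=0, fib(1)=1, fib(2)=1, fib(3)=2, fib(4)=3
= 3


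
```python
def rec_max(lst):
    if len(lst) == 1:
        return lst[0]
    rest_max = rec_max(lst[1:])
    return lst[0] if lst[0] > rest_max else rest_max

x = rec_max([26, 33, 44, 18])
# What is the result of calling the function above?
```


rec_max([26, 33, 44, 18])
= compare 26 with rec_max([33, 44, 18])
= compare 33 with rec_max([44, 18])
= compare 44 with rec_max([18])
Base: rec_max([18]) = 18
compare 44 with 18: max = 44
compare 33 with 44: max = 44
compare 26 with 44: max = 44
= 44


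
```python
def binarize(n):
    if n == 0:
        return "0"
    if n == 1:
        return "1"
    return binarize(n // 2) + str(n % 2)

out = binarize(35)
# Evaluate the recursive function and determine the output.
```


binarize(35)
= binarize(17) + "1"
= binarize(8) + "1" + "1"
= binarize(4) + "0" + "1" + "1"
= binarize(2) + "0" + "0" + "1" + "1"
= binarize(1) + "0" + "0" + "0" + "1" + "1"
= "1" + "0" + "0" + "0" + "1" + "1"
= "100011"


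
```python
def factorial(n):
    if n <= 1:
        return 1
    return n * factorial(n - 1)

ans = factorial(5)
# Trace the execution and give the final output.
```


factorial(5)
= 5 * factorial(4)
= 5 * 4 * factorial(3)
= 5 * 4 * 3 * factorial(2)
= 5 * 4 * 3 * 2 * factorial(1)
= 5 * 4 * 3 * 2 * 1
= 120


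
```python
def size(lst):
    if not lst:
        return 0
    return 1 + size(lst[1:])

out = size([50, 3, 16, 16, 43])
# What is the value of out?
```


size([50, 3, 16, 16, 43])
= 1 + size([3, 16, 16, 43])
= 1 + 1 + size([16, 16, 43])
= 1 + 1 + 1 + size([16, 43])
= 1 + 1 + 1 + 1 + size([43])
= 1 + 1 + 1 + 1 + 1 + size([])
= 1 + 1 + 1 + 1 + 1 + 0
= 5


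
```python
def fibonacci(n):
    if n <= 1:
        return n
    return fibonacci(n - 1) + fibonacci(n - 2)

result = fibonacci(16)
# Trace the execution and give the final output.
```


fibonacci(16)
= fibonacci(15) + fibonacci(14)
= (fibonacci(14) + fibonacci(13)) + fibonacci(14)
Computing bottom-up: fibonacci(0)=0, fibonacci(1)=1, fibonacci(2)=1, fibonacci(3)=2, fibonacci(4)=3, fibonacci(5)=5, fibonacci(6)=8, fibonacci(7)=13, fibonacci(8)=21, fibonacci(9)=34, fibonacci(10)=55, fibonacci(11)=89, fibonacci(12)=144, fibonacci(13)=233, fibonacci(14)=377, fibonacci(15)=610, fibonacci(16)=987
= 987


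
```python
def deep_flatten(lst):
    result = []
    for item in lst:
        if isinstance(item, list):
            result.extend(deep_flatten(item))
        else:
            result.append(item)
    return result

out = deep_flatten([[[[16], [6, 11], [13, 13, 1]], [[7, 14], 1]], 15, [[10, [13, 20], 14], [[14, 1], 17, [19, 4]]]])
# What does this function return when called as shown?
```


deep_flatten([[[[16], [6, 11], [13, 13, 1]], [[7, 14], 1]], 15, [[10, [13, 20], 14], [[14, 1], 17, [19, 4]]]])
Processing each element:
  [[[16], [6, 11], [13, 13, 1]], [[7, 14], 1]] is a list -> deep_flatten recursively -> [16, 6, 11, 13, 13, 1, 7, 14, 1]
  15 is not a list -> append 15
  [[10, [13, 20], 14], [[14, 1], 17, [19, 4]]] is a list -> deep_flatten recursively -> [10, 13, 20, 14, 14, 1, 17, 19, 4]
= [16, 6, 11, 13, 13, 1, 7, 14, 1, 15, 10, 13, 20, 14, 14, 1, 17, 19, 4]


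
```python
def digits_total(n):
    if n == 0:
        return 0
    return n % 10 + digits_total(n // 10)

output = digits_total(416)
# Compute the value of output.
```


digits_total(416)
= 6 + digits_total(41)
= 6 + 1 + digits_total(4)
= 6 + 1 + 4 + digits_total(0)
= 6 + 1 + 4 + 0
= 11


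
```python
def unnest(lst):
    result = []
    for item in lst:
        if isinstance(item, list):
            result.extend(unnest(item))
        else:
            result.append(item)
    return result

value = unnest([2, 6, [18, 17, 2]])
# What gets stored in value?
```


unnest([2, 6, [18, 17, 2]])
Processing each element:
  2 is not a list -> append 2
  6 is not a list -> append 6
  [18, 17, 2] is a list -> unnest recursively -> [18, 17, 2]
= [2, 6, 18, 17, 2]


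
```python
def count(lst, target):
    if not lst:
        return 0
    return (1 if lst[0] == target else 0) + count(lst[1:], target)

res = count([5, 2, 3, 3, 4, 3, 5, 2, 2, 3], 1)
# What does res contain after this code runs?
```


count([5, 2, 3, 3, 4, 3, 5, 2, 2, 3], 1)
lst[0]=5 != 1: 0 + count([2, 3, 3, 4, 3, 5, 2, 2, 3], 1)
lst[0]=2 != 1: 0 + count([3, 3, 4, 3, 5, 2, 2, 3], 1)
lst[0]=3 != 1: 0 + count([3, 4, 3, 5, 2, 2, 3], 1)
lst[0]=3 != 1: 0 + count([4, 3, 5, 2, 2, 3], 1)
lst[0]=4 != 1: 0 + count([3, 5, 2, 2, 3], 1)
lst[0]=3 != 1: 0 + count([5, 2, 2, 3], 1)
lst[0]=5 != 1: 0 + count([2, 2, 3], 1)
lst[0]=2 != 1: 0 + count([2, 3], 1)
lst[0]=2 != 1: 0 + count([3], 1)
lst[0]=3 != 1: 0 + count([], 1)
= 0


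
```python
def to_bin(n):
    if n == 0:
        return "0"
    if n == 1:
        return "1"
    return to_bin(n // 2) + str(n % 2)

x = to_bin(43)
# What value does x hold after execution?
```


to_bin(43)
= to_bin(21) + "1"
= to_bin(10) + "1" + "1"
= to_bin(5) + "0" + "1" + "1"
= to_bin(2) + "1" + "0" + "1" + "1"
= to_bin(1) + "0" + "1" + "0" + "1" + "1"
= "1" + "0" + "1" + "0" + "1" + "1"
= "101011"


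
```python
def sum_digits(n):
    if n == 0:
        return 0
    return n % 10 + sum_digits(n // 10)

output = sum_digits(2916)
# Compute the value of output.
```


sum_digits(2916)
= 6 + sum_digits(291)
= 6 + 1 + sum_digits(29)
= 6 + 1 + 9 + sum_digits(2)
= 6 + 1 + 9 + 2 + sum_digits(0)
= 6 + 1 + 9 + 2 + 0
= 18


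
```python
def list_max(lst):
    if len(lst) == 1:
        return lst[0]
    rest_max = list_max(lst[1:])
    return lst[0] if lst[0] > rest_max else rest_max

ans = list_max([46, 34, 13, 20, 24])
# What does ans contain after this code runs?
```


list_max([46, 34, 13, 20, 24])
= compare 46 with list_max([34, 13, 20, 24])
= compare 34 with list_max([13, 20, 24])
= compare 13 with list_max([20, 24])
= compare 20 with list_max([24])
Base: list_max([24]) = 24
compare 20 with 24: max = 24
compare 13 with 24: max = 24
compare 34 with 24: max = 34
compare 46 with 34: max = 46
= 46


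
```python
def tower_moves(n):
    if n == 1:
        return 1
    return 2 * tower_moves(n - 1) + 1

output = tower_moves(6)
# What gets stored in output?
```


tower_moves(6)
= 2 * tower_moves(5) + 1
= 2 * (2 * tower_moves(4) + 1) + 1
= 2 * (2 * (2 * tower_moves(3) + 1) + 1) + 1
= 2 * (2 * (2 * (2 * tower_moves(2) + 1) + 1) + 1) + 1
= 2 * (2 * (2 * (2 * (2 * tower_moves(1) + 1) + 1) + 1) + 1) + 1
Now compute bottom-up:
tower_moves(1) = 1
tower_moves(2) = 2 * 1 + 1 = 3
tower_moves(3) = 2 * 3 + 1 = 7
tower_moves(4) = 2 * 7 + 1 = 15
tower_moves(5) = 2 * 15 + 1 = 31
tower_moves(6) = 2 * 31 + 1 = 63
= 63


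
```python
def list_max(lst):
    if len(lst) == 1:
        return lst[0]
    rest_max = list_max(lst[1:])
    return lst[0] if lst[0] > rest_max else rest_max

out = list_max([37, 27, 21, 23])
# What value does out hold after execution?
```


list_max([37, 27, 21, 23])
= compare 37 with list_max([27, 21, 23])
= compare 27 with list_max([21, 23])
= compare 21 with list_max([23])
Base: list_max([23]) = 23
compare 21 with 23: max = 23
compare 27 with 23: max = 27
compare 37 with 27: max = 37
= 37


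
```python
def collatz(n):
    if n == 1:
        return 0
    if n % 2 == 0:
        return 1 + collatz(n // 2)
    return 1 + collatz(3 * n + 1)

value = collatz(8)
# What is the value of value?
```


collatz(8)
8 is even -> collatz(4)
4 is even -> collatz(2)
2 is even -> collatz(1)
Reached 1 after 3 steps
= 3


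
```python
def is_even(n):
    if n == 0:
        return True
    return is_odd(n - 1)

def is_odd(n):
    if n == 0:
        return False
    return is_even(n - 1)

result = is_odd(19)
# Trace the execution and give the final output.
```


is_odd(19)
= is_even(18)
= is_odd(17)
= is_even(16)
= is_odd(15)
= is_even(14)
= is_odd(13)
= is_even(12)
= is_odd(11)
= is_even(10)
= is_odd(9)
= is_even(8)
= is_odd(7)
= is_even(6)
= is_odd(5)
= is_even(4)
= is_odd(3)
= is_even(2)
= is_odd(1)
= is_even(0)
n == 0: return True
= True


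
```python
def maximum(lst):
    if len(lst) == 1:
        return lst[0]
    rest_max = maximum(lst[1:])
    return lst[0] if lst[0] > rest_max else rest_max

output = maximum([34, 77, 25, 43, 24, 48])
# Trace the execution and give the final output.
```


maximum([34, 77, 25, 43, 24, 48])
= compare 34 with maximum([77, 25, 43, 24, 48])
= compare 77 with maximum([25, 43, 24, 48])
= compare 25 with maximum([43, 24, 48])
= compare 43 with maximum([24, 48])
= compare 24 with maximum([48])
Base: maximum([48]) = 48
compare 24 with 48: max = 48
compare 43 with 48: max = 48
compare 25 with 48: max = 48
compare 77 with 48: max = 77
compare 34 with 77: max = 77
= 77


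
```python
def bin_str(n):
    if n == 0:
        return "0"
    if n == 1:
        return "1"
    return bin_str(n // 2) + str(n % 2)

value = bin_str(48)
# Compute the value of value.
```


bin_str(48)
= bin_str(24) + "0"
= bin_str(12) + "0" + "0"
= bin_str(6) + "0" + "0" + "0"
= bin_str(3) + "0" + "0" + "0" + "0"
= bin_str(1) + "1" + "0" + "0" + "0" + "0"
= "1" + "1" + "0" + "0" + "0" + "0"
= "110000"


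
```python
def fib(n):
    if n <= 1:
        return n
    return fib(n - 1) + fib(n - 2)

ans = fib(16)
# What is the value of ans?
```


fib(16)
= fib(15) + fib(14)
= (fib(14) + fib(13)) + fib(14)
Computing bottom-up: fib(0)=0, fib(1)=1, fib(2)=1, fib(3)=2, fib(4)=3, fib(5)=5, fib(6)=8, fib(7)=13, fib(8)=21, fib(9)=34, fib(10)=55, fib(11)=89, fib(12)=144, fib(13)=233, fib(14)=377, fib(15)=610, fib(16)=987
= 987


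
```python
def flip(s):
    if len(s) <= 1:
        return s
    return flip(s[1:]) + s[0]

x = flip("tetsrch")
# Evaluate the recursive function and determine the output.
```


flip("tetsrch")
= flip("etsrch") + "t"
= flip("tsrch") + "e" + "t"
= flip("srch") + "t" + "e" + "t"
= flip("rch") + "s" + "t" + "e" + "t"
= flip("ch") + "r" + "s" + "t" + "e" + "t"
= flip("h") + "c" + "r" + "s" + "t" + "e" + "t"
= "h" + "c" + "r" + "s" + "t" + "e" + "t"
= "hcrstet"


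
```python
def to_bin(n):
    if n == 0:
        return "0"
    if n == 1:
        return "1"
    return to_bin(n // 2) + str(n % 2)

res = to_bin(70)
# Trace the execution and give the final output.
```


to_bin(70)
= to_bin(35) + "0"
= to_bin(17) + "1" + "0"
= to_bin(8) + "1" + "1" + "0"
= to_bin(4) + "0" + "1" + "1" + "0"
= to_bin(2) + "0" + "0" + "1" + "1" + "0"
= to_bin(1) + "0" + "0" + "0" + "1" + "1" + "0"
= "1" + "0" + "0" + "0" + "1" + "1" + "0"
= "1000110"


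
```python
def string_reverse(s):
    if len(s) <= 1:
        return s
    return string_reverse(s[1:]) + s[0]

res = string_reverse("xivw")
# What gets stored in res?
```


string_reverse("xivw")
= string_reverse("ivw") + "x"
= string_reverse("vw") + "i" + "x"
= string_reverse("w") + "v" + "i" + "x"
= "w" + "v" + "i" + "x"
= "wvix"


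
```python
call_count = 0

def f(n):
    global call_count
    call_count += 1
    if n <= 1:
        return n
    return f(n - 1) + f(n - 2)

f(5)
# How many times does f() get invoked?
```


f(5) calls f(4) and f(3); each non-base call branches into two more.
Let C(k) = total number of calls made by f(k), including the call to f(k) itself.
Base cases: C(0) = 1, C(1) = 1
Recurrence: C(k) = 1 + C(k-1) + C(k-2)
  C(2) = 1 + C(1) + C(0) = 1 + 1 + 1 = 3
  C(3) = 1 + C(2) + C(1) = 1 + 3 + 1 = 5
  C(4) = 1 + C(3) + C(2) = 1 + 5 + 3 = 9
  C(5) = 1 + C(4) + C(3) = 1 + 9 + 5 = 15
Total calls = C(5) = 15


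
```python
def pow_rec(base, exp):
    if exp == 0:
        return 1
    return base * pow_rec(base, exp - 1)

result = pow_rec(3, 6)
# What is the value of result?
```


pow_rec(3, 6)
= 3 * pow_rec(3, 5)
= 3 * 3 * pow_rec(3, 4)
= 3 * 3 * 3 * pow_rec(3, 3)
= 3 * 3 * 3 * 3 * pow_rec(3, 2)
= 3 * 3 * 3 * 3 * 3 * pow_rec(3, 1)
= 3 * 3 * 3 * 3 * 3 * 3 * pow_rec(3, 0)
= 3 * 3 * 3 * 3 * 3 * 3 * 1
= 729


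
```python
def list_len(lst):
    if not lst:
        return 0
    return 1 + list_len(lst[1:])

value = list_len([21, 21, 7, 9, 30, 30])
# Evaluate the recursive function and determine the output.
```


list_len([21, 21, 7, 9, 30, 30])
= 1 + list_len([21, 7, 9, 30, 30])
= 1 + 1 + list_len([7, 9, 30, 30])
= 1 + 1 + 1 + list_len([9, 30, 30])
= 1 + 1 + 1 + 1 + list_len([30, 30])
= 1 + 1 + 1 + 1 + 1 + list_len([30])
= 1 + 1 + 1 + 1 + 1 + 1 + list_len([])
= 1 + 1 + 1 + 1 + 1 + 1 + 0
= 6


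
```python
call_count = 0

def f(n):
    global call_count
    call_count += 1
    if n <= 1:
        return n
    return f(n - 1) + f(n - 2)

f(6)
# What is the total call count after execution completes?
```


f(6) calls f(5) and f(4); each non-base call branches into two more.
Let C(k) = total number of calls made by f(k), including the call to f(k) itself.
Base cases: C(0) = 1, C(1) = 1
Recurrence: C(k) = 1 + C(k-1) + C(k-2)
  C(2) = 1 + C(1) + C(0) = 1 + 1 + 1 = 3
  C(3) = 1 + C(2) + C(1) = 1 + 3 + 1 = 5
  C(4) = 1 + C(3) + C(2) = 1 + 5 + 3 = 9
  C(5) = 1 + C(4) + C(3) = 1 + 9 + 5 = 15
  C(6) = 1 + C(5) + C(4) = 1 + 15 + 9 = 25
Total calls = C(6) = 25


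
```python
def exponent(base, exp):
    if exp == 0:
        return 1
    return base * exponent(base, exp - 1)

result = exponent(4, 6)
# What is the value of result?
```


exponent(4, 6)
= 4 * exponent(4, 5)
= 4 * 4 * exponent(4, 4)
= 4 * 4 * 4 * exponent(4, 3)
= 4 * 4 * 4 * 4 * exponent(4, 2)
= 4 * 4 * 4 * 4 * 4 * exponent(4, 1)
= 4 * 4 * 4 * 4 * 4 * 4 * exponent(4, 0)
= 4 * 4 * 4 * 4 * 4 * 4 * 1
= 4096


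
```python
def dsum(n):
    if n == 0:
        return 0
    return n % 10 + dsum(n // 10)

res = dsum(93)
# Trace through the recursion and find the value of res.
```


dsum(93)
= 3 + dsum(9)
= 3 + 9 + dsum(0)
= 3 + 9 + 0
= 12


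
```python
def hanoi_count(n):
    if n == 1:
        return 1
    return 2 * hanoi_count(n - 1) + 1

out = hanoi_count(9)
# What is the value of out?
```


hanoi_count(9)
= 2 * hanoi_count(8) + 1
= 2 * (2 * hanoi_count(7) + 1) + 1
= 2 * (2 * (2 * hanoi_count(6) + 1) + 1) + 1
= 2 * (2 * (2 * (2 * hanoi_count(5) + 1) + 1) + 1) + 1
= 2 * (2 * (2 * (2 * (2 * hanoi_count(4) + 1) + 1) + 1) + 1) + 1
= 2 * (2 * (2 * (2 * (2 * (2 * hanoi_count(3) + 1) + 1) + 1) + 1) + 1) + 1
= 2 * (2 * (2 * (2 * (2 * (2 * (2 * hanoi_count(2) + 1) + 1) + 1) + 1) + 1) + 1) + 1
= 2 * (2 * (2 * (2 * (2 * (2 * (2 * (2 * hanoi_count(1) + 1) + 1) + 1) + 1) + 1) + 1) + 1) + 1
Now compute bottom-up:
hanoi_count(1) = 1
hanoi_count(2) = 2 * 1 + 1 = 3
hanoi_count(3) = 2 * 3 + 1 = 7
hanoi_count(4) = 2 * 7 + 1 = 15
hanoi_count(5) = 2 * 15 + 1 = 31
hanoi_count(6) = 2 * 31 + 1 = 63
hanoi_count(7) = 2 * 63 + 1 = 127
hanoi_count(8) = 2 * 127 + 1 = 255
hanoi_count(9) = 2 * 255 + 1 = 511
= 511


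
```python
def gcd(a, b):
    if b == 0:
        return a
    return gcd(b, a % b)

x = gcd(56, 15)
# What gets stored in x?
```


gcd(56, 15)
= gcd(15, 56 % 15) = gcd(15, 11)
= gcd(11, 15 % 11) = gcd(11, 4)
= gcd(4, 11 % 4) = gcd(4, 3)
= gcd(3, 4 % 3) = gcd(3, 1)
= gcd(1, 3 % 1) = gcd(1, 0)
b == 0, return a = 1


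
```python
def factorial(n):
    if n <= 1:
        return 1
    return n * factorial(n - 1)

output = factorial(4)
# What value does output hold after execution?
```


factorial(4)
= 4 * factorial(3)
= 4 * 3 * factorial(2)
= 4 * 3 * 2 * factorial(1)
= 4 * 3 * 2 * 1
= 24


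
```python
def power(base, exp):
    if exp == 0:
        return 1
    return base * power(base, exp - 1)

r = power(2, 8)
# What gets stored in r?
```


power(2, 8)
= 2 * power(2, 7)
= 2 * 2 * power(2, 6)
= 2 * 2 * 2 * power(2, 5)
= 2 * 2 * 2 * 2 * power(2, 4)
= 2 * 2 * 2 * 2 * 2 * power(2, 3)
= 2 * 2 * 2 * 2 * 2 * 2 * power(2, 2)
= 2 * 2 * 2 * 2 * 2 * 2 * 2 * power(2, 1)
= 2 * 2 * 2 * 2 * 2 * 2 * 2 * 2 * power(2, 0)
= 2 * 2 * 2 * 2 * 2 * 2 * 2 * 2 * 1
= 256


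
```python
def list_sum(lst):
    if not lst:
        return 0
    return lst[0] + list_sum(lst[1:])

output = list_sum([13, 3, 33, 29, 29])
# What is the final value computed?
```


list_sum([13, 3, 33, 29, 29])
= 13 + list_sum([3, 33, 29, 29])
= 13 + 3 + list_sum([33, 29, 29])
= 13 + 3 + 33 + list_sum([29, 29])
= 13 + 3 + 33 + 29 + list_sum([29])
= 13 + 3 + 33 + 29 + 29 + list_sum([])
= 13 + 3 + 33 + 29 + 29 + 0
= 107


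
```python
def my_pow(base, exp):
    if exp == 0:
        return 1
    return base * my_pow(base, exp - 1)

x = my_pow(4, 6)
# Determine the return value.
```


my_pow(4, 6)
= 4 * my_pow(4, 5)
= 4 * 4 * my_pow(4, 4)
= 4 * 4 * 4 * my_pow(4, 3)
= 4 * 4 * 4 * 4 * my_pow(4, 2)
= 4 * 4 * 4 * 4 * 4 * my_pow(4, 1)
= 4 * 4 * 4 * 4 * 4 * 4 * my_pow(4, 0)
= 4 * 4 * 4 * 4 * 4 * 4 * 1
= 4096


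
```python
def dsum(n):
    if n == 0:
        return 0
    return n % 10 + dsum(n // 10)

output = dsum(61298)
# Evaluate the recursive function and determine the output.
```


dsum(61298)
= 8 + dsum(6129)
= 8 + 9 + dsum(612)
= 8 + 9 + 2 + dsum(61)
= 8 + 9 + 2 + 1 + dsum(6)
= 8 + 9 + 2 + 1 + 6 + dsum(0)
= 8 + 9 + 2 + 1 + 6 + 0
= 26


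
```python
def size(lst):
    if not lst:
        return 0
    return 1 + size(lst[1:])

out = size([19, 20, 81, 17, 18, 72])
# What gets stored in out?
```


size([19, 20, 81, 17, 18, 72])
= 1 + size([20, 81, 17, 18, 72])
= 1 + 1 + size([81, 17, 18, 72])
= 1 + 1 + 1 + size([17, 18, 72])
= 1 + 1 + 1 + 1 + size([18, 72])
= 1 + 1 + 1 + 1 + 1 + size([72])
= 1 + 1 + 1 + 1 + 1 + 1 + size([])
= 1 + 1 + 1 + 1 + 1 + 1 + 0
= 6


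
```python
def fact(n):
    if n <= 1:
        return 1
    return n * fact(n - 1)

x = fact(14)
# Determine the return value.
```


fact(14)
= 14 * fact(13)
= 14 * 13 * fact(12)
= 14 * 13 * 12 * fact(11)
= 14 * 13 * 12 * 11 * fact(10)
= 14 * 13 * 12 * 11 * 10 * fact(9)
= 14 * 13 * 12 * 11 * 10 * 9 * fact(8)
= 14 * 13 * 12 * 11 * 10 * 9 * 8 * fact(7)
= 14 * 13 * 12 * 11 * 10 * 9 * 8 * 7 * fact(6)
= 14 * 13 * 12 * 11 * 10 * 9 * 8 * 7 * 6 * fact(5)
= 14 * 13 * 12 * 11 * 10 * 9 * 8 * 7 * 6 * 5 * fact(4)
= 14 * 13 * 12 * 11 * 10 * 9 * 8 * 7 * 6 * 5 * 4 * fact(3)
= 14 * 13 * 12 * 11 * 10 * 9 * 8 * 7 * 6 * 5 * 4 * 3 * fact(2)
= 14 * 13 * 12 * 11 * 10 * 9 * 8 * 7 * 6 * 5 * 4 * 3 * 2 * fact(1)
= 14 * 13 * 12 * 11 * 10 * 9 * 8 * 7 * 6 * 5 * 4 * 3 * 2 * 1
= 87178291200


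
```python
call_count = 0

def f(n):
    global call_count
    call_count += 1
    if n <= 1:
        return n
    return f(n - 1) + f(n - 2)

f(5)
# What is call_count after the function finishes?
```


f(5) calls f(4) and f(3); each non-base call branches into two more.
Let C(k) = total number of calls made by f(k), including the call to f(k) itself.
Base cases: C(0) = 1, C(1) = 1
Recurrence: C(k) = 1 + C(k-1) + C(k-2)
  C(2) = 1 + C(1) + C(0) = 1 + 1 + 1 = 3
  C(3) = 1 + C(2) + C(1) = 1 + 3 + 1 = 5
  C(4) = 1 + C(3) + C(2) = 1 + 5 + 3 = 9
  C(5) = 1 + C(4) + C(3) = 1 + 9 + 5 = 15
Total calls = C(5) = 15


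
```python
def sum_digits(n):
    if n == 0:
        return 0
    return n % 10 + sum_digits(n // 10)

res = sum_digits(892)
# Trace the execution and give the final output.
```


sum_digits(892)
= 2 + sum_digits(89)
= 2 + 9 + sum_digits(8)
= 2 + 9 + 8 + sum_digits(0)
= 2 + 9 + 8 + 0
= 19


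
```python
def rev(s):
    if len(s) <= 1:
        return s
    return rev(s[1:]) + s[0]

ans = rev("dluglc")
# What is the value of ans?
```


rev("dluglc")
= rev("luglc") + "d"
= rev("uglc") + "l" + "d"
= rev("glc") + "u" + "l" + "d"
= rev("lc") + "g" + "u" + "l" + "d"
= rev("c") + "l" + "g" + "u" + "l" + "d"
= "c" + "l" + "g" + "u" + "l" + "d"
= "clguld"


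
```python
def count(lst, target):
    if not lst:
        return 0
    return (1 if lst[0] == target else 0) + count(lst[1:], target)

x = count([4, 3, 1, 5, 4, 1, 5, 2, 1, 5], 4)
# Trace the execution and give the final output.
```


count([4, 3, 1, 5, 4, 1, 5, 2, 1, 5], 4)
lst[0]=4 == 4: 1 + count([3, 1, 5, 4, 1, 5, 2, 1, 5], 4)
lst[0]=3 != 4: 0 + count([1, 5, 4, 1, 5, 2, 1, 5], 4)
lst[0]=1 != 4: 0 + count([5, 4, 1, 5, 2, 1, 5], 4)
lst[0]=5 != 4: 0 + count([4, 1, 5, 2, 1, 5], 4)
lst[0]=4 == 4: 1 + count([1, 5, 2, 1, 5], 4)
lst[0]=1 != 4: 0 + count([5, 2, 1, 5], 4)
lst[0]=5 != 4: 0 + count([2, 1, 5], 4)
lst[0]=2 != 4: 0 + count([1, 5], 4)
lst[0]=1 != 4: 0 + count([5], 4)
lst[0]=5 != 4: 0 + count([], 4)
= 2


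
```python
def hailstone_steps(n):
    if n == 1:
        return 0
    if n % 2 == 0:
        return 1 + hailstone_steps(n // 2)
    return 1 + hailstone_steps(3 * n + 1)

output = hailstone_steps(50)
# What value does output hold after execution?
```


hailstone_steps(50)
50 is even -> hailstone_steps(25)
25 is odd -> 3*25+1 = 76 -> hailstone_steps(76)
76 is even -> hailstone_steps(38)
38 is even -> hailstone_steps(19)
19 is odd -> 3*19+1 = 58 -> hailstone_steps(58)
58 is even -> hailstone_steps(29)
29 is odd -> 3*29+1 = 88 -> hailstone_steps(88)
88 is even -> hailstone_steps(44)
44 is even -> hailstone_steps(22)
22 is even -> hailstone_steps(11)
11 is odd -> 3*11+1 = 34 -> hailstone_steps(34)
34 is even -> hailstone_steps(17)
17 is odd -> 3*17+1 = 52 -> hailstone_steps(52)
52 is even -> hailstone_steps(26)
26 is even -> hailstone_steps(13)
13 is odd -> 3*13+1 = 40 -> hailstone_steps(40)
40 is even -> hailstone_steps(20)
20 is even -> hailstone_steps(10)
10 is even -> hailstone_steps(5)
5 is odd -> 3*5+1 = 16 -> hailstone_steps(16)
16 is even -> hailstone_steps(8)
8 is even -> hailstone_steps(4)
4 is even -> hailstone_steps(2)
2 is even -> hailstone_steps(1)
Reached 1 after 24 steps
= 24


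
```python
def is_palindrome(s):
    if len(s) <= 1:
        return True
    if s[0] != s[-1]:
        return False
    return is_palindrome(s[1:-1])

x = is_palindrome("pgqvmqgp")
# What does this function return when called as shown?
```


is_palindrome("pgqvmqgp")
"pgqvmqgp": s[0]='p' == s[-1]='p' -> is_palindrome("gqvmqg")
"gqvmqg": s[0]='g' == s[-1]='g' -> is_palindrome("qvmq")
"qvmq": s[0]='q' == s[-1]='q' -> is_palindrome("vm")
"vm": s[0]='v' != s[-1]='m' -> False
= False


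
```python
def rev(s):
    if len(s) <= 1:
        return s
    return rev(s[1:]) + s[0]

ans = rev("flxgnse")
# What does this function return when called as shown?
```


rev("flxgnse")
= rev("lxgnse") + "f"
= rev("xgnse") + "l" + "f"
= rev("gnse") + "x" + "l" + "f"
= rev("nse") + "g" + "x" + "l" + "f"
= rev("se") + "n" + "g" + "x" + "l" + "f"
= rev("e") + "s" + "n" + "g" + "x" + "l" + "f"
= "e" + "s" + "n" + "g" + "x" + "l" + "f"
= "esngxlf"


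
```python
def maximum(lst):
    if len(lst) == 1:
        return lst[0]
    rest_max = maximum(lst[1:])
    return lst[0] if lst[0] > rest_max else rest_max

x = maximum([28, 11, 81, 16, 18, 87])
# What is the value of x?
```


maximum([28, 11, 81, 16, 18, 87])
= compare 28 with maximum([11, 81, 16, 18, 87])
= compare 11 with maximum([81, 16, 18, 87])
= compare 81 with maximum([16, 18, 87])
= compare 16 with maximum([18, 87])
= compare 18 with maximum([87])
Base: maximum([87]) = 87
compare 18 with 87: max = 87
compare 16 with 87: max = 87
compare 81 with 87: max = 87
compare 11 with 87: max = 87
compare 28 with 87: max = 87
= 87


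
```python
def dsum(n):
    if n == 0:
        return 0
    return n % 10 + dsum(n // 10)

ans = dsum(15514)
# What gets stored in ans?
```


dsum(15514)
= 4 + dsum(1551)
= 4 + 1 + dsum(155)
= 4 + 1 + 5 + dsum(15)
= 4 + 1 + 5 + 5 + dsum(1)
= 4 + 1 + 5 + 5 + 1 + dsum(0)
= 4 + 1 + 5 + 5 + 1 + 0
= 16


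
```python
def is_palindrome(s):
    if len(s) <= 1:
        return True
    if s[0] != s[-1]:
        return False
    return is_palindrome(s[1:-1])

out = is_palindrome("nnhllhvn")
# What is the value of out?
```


is_palindrome("nnhllhvn")
"nnhllhvn": s[0]='n' == s[-1]='n' -> is_palindrome("nhllhv")
"nhllhv": s[0]='n' != s[-1]='v' -> False
= False


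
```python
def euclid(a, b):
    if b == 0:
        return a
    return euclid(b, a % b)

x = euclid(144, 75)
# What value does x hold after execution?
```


euclid(144, 75)
= euclid(75, 144 % 75) = euclid(75, 69)
= euclid(69, 75 % 69) = euclid(69, 6)
= euclid(6, 69 % 6) = euclid(6, 3)
= euclid(3, 6 % 3) = euclid(3, 0)
b == 0, return a = 3


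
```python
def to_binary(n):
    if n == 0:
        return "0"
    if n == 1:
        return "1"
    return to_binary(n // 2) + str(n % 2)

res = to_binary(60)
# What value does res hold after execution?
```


to_binary(60)
= to_binary(30) + "0"
= to_binary(15) + "0" + "0"
= to_binary(7) + "1" + "0" + "0"
= to_binary(3) + "1" + "1" + "0" + "0"
= to_binary(1) + "1" + "1" + "1" + "0" + "0"
= "1" + "1" + "1" + "1" + "0" + "0"
= "111100"


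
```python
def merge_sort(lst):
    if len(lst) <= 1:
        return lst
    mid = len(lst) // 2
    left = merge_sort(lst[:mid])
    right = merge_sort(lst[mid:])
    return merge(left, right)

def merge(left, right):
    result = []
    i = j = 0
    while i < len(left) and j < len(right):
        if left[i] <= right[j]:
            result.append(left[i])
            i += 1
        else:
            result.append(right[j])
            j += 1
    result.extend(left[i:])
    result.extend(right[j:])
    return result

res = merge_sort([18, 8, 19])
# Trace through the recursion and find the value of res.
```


merge_sort([18, 8, 19])
Split into [18] and [8, 19]
Left sorted: [18]
Right sorted: [8, 19]
Merge [18] and [8, 19]
= [8, 18, 19]


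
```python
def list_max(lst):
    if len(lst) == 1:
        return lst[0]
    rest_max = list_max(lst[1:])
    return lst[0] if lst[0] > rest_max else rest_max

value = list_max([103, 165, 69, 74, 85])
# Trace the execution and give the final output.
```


list_max([103, 165, 69, 74, 85])
= compare 103 with list_max([165, 69, 74, 85])
= compare 165 with list_max([69, 74, 85])
= compare 69 with list_max([74, 85])
= compare 74 with list_max([85])
Base: list_max([85]) = 85
compare 74 with 85: max = 85
compare 69 with 85: max = 85
compare 165 with 85: max = 165
compare 103 with 165: max = 165
= 165


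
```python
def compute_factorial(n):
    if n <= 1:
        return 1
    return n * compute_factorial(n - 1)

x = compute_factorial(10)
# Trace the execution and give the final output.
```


compute_factorial(10)
= 10 * compute_factorial(9)
= 10 * 9 * compute_factorial(8)
= 10 * 9 * 8 * compute_factorial(7)
= 10 * 9 * 8 * 7 * compute_factorial(6)
= 10 * 9 * 8 * 7 * 6 * compute_factorial(5)
= 10 * 9 * 8 * 7 * 6 * 5 * compute_factorial(4)
= 10 * 9 * 8 * 7 * 6 * 5 * 4 * compute_factorial(3)
= 10 * 9 * 8 * 7 * 6 * 5 * 4 * 3 * compute_factorial(2)
= 10 * 9 * 8 * 7 * 6 * 5 * 4 * 3 * 2 * compute_factorial(1)
= 10 * 9 * 8 * 7 * 6 * 5 * 4 * 3 * 2 * 1
= 3628800


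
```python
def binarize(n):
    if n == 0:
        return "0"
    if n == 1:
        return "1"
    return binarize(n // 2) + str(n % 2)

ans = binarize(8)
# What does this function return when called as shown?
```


binarize(8)
= binarize(4) + "0"
= binarize(2) + "0" + "0"
= binarize(1) + "0" + "0" + "0"
= "1" + "0" + "0" + "0"
= "1000"


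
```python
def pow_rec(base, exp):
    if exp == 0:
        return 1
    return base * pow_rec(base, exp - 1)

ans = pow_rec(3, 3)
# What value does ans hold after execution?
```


pow_rec(3, 3)
= 3 * pow_rec(3, 2)
= 3 * 3 * pow_rec(3, 1)
= 3 * 3 * 3 * pow_rec(3, 0)
= 3 * 3 * 3 * 1
= 27


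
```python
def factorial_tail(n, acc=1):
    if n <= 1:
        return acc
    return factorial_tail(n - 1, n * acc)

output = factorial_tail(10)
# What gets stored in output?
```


factorial_tail(10, 1)
= factorial_tail(9, 10 * 1) = factorial_tail(9, 10)
= factorial_tail(8, 9 * 10) = factorial_tail(8, 90)
= factorial_tail(7, 8 * 90) = factorial_tail(7, 720)
= factorial_tail(6, 7 * 720) = factorial_tail(6, 5040)
= factorial_tail(5, 6 * 5040) = factorial_tail(5, 30240)
= factorial_tail(4, 5 * 30240) = factorial_tail(4, 151200)
= factorial_tail(3, 4 * 151200) = factorial_tail(3, 604800)
= factorial_tail(2, 3 * 604800) = factorial_tail(2, 1814400)
= factorial_tail(1, 2 * 1814400) = factorial_tail(1, 3628800)
n <= 1, return acc = 3628800


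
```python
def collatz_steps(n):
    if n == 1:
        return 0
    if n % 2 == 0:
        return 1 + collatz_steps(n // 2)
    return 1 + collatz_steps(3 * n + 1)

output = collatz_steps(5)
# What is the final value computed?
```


collatz_steps(5)
5 is odd -> 3*5+1 = 16 -> collatz_steps(16)
16 is even -> collatz_steps(8)
8 is even -> collatz_steps(4)
4 is even -> collatz_steps(2)
2 is even -> collatz_steps(1)
Reached 1 after 5 steps
= 5


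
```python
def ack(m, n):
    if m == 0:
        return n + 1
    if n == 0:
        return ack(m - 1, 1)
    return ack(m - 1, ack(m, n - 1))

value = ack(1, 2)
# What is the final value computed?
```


ack(1, 2)
= ack(0, ack(1, 1))
First compute ack(1, 1) = 3
= ack(0, 3)
= 4


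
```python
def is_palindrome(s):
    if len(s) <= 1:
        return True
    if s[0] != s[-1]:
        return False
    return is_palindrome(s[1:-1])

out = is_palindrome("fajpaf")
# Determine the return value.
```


is_palindrome("fajpaf")
"fajpaf": s[0]='f' == s[-1]='f' -> is_palindrome("ajpa")
"ajpa": s[0]='a' == s[-1]='a' -> is_palindrome("jp")
"jp": s[0]='j' != s[-1]='p' -> False
= False


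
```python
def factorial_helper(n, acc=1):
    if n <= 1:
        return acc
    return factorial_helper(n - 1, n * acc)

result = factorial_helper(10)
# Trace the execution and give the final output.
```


factorial_helper(10, 1)
= factorial_helper(9, 10 * 1) = factorial_helper(9, 10)
= factorial_helper(8, 9 * 10) = factorial_helper(8, 90)
= factorial_helper(7, 8 * 90) = factorial_helper(7, 720)
= factorial_helper(6, 7 * 720) = factorial_helper(6, 5040)
= factorial_helper(5, 6 * 5040) = factorial_helper(5, 30240)
= factorial_helper(4, 5 * 30240) = factorial_helper(4, 151200)
= factorial_helper(3, 4 * 151200) = factorial_helper(3, 604800)
= factorial_helper(2, 3 * 604800) = factorial_helper(2, 1814400)
= factorial_helper(1, 2 * 1814400) = factorial_helper(1, 3628800)
n <= 1, return acc = 3628800


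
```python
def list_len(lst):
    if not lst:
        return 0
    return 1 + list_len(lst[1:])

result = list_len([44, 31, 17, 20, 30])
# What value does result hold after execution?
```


list_len([44, 31, 17, 20, 30])
= 1 + list_len([31, 17, 20, 30])
= 1 + 1 + list_len([17, 20, 30])
= 1 + 1 + 1 + list_len([20, 30])
= 1 + 1 + 1 + 1 + list_len([30])
= 1 + 1 + 1 + 1 + 1 + list_len([])
= 1 + 1 + 1 + 1 + 1 + 0
= 5


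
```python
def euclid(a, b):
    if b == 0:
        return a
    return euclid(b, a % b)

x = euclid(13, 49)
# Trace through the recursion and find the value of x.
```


euclid(13, 49)
= euclid(49, 13 % 49) = euclid(49, 13)
= euclid(13, 49 % 13) = euclid(13, 10)
= euclid(10, 13 % 10) = euclid(10, 3)
= euclid(3, 10 % 3) = euclid(3, 1)
= euclid(1, 3 % 1) = euclid(1, 0)
b == 0, return a = 1


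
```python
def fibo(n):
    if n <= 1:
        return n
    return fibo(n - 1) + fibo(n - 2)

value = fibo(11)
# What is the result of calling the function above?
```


fibo(11)
= fibo(10) + fibo(9)
= (fibo(9) + fibo(8)) + fibo(9)
Computing bottom-up: fibo(0)=0, fibo(1)=1, fibo(2)=1, fibo(3)=2, fibo(4)=3, fibo(5)=5, fibo(6)=8, fibo(7)=13, fibo(8)=21, fibo(9)=34, fibo(10)=55, fibo(11)=89
= 89


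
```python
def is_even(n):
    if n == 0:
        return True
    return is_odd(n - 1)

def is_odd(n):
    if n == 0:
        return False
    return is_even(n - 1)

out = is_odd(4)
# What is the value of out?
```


is_odd(4)
= is_even(3)
= is_odd(2)
= is_even(1)
= is_odd(0)
n == 0: return False
= False


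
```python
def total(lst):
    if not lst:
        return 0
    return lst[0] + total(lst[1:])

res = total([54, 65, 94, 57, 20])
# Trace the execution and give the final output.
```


total([54, 65, 94, 57, 20])
= 54 + total([65, 94, 57, 20])
= 54 + 65 + total([94, 57, 20])
= 54 + 65 + 94 + total([57, 20])
= 54 + 65 + 94 + 57 + total([20])
= 54 + 65 + 94 + 57 + 20 + total([])
= 54 + 65 + 94 + 57 + 20 + 0
= 290


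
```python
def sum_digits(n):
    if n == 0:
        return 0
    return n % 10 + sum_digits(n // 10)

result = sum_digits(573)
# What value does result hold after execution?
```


sum_digits(573)
= 3 + sum_digits(57)
= 3 + 7 + sum_digits(5)
= 3 + 7 + 5 + sum_digits(0)
= 3 + 7 + 5 + 0
= 15


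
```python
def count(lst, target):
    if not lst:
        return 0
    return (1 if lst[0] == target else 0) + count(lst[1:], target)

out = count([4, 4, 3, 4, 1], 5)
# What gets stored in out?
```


count([4, 4, 3, 4, 1], 5)
lst[0]=4 != 5: 0 + count([4, 3, 4, 1], 5)
lst[0]=4 != 5: 0 + count([3, 4, 1], 5)
lst[0]=3 != 5: 0 + count([4, 1], 5)
lst[0]=4 != 5: 0 + count([1], 5)
lst[0]=1 != 5: 0 + count([], 5)
= 0


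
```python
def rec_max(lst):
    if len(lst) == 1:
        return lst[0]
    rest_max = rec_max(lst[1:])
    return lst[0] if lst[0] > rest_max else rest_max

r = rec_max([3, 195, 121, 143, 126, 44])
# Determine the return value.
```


rec_max([3, 195, 121, 143, 126, 44])
= compare 3 with rec_max([195, 121, 143, 126, 44])
= compare 195 with rec_max([121, 143, 126, 44])
= compare 121 with rec_max([143, 126, 44])
= compare 143 with rec_max([126, 44])
= compare 126 with rec_max([44])
Base: rec_max([44]) = 44
compare 126 with 44: max = 126
compare 143 with 126: max = 143
compare 121 with 143: max = 143
compare 195 with 143: max = 195
compare 3 with 195: max = 195
= 195


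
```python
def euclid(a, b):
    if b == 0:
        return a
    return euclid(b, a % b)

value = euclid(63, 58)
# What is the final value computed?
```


euclid(63, 58)
= euclid(58, 63 % 58) = euclid(58, 5)
= euclid(5, 58 % 5) = euclid(5, 3)
= euclid(3, 5 % 3) = euclid(3, 2)
= euclid(2, 3 % 2) = euclid(2, 1)
= euclid(1, 2 % 1) = euclid(1, 0)
b == 0, return a = 1


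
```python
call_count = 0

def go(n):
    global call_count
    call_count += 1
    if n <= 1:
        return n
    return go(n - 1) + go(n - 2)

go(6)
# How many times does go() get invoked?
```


go(6) calls go(5) and go(4); each non-base call branches into two more.
Let C(k) = total number of calls made by go(k), including the call to go(k) itself.
Base cases: C(0) = 1, C(1) = 1
Recurrence: C(k) = 1 + C(k-1) + C(k-2)
  C(2) = 1 + C(1) + C(0) = 1 + 1 + 1 = 3
  C(3) = 1 + C(2) + C(1) = 1 + 3 + 1 = 5
  C(4) = 1 + C(3) + C(2) = 1 + 5 + 3 = 9
  C(5) = 1 + C(4) + C(3) = 1 + 9 + 5 = 15
  C(6) = 1 + C(5) + C(4) = 1 + 15 + 9 = 25
Total calls = C(6) = 25
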